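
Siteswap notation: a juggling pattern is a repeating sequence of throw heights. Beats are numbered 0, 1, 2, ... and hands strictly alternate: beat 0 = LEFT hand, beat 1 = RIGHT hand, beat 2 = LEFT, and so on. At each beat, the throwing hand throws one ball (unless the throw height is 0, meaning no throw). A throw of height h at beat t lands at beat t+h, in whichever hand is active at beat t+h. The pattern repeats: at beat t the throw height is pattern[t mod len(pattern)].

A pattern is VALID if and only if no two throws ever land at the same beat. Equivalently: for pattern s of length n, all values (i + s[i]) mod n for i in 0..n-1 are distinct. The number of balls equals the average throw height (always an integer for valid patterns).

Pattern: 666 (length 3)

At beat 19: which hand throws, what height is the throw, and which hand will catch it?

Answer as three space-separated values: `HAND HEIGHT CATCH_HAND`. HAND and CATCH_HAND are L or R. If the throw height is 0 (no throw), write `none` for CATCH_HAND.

Beat 19: 19 mod 2 = 1, so hand = R
Throw height = pattern[19 mod 3] = pattern[1] = 6
Lands at beat 19+6=25, 25 mod 2 = 1, so catch hand = R

Answer: R 6 R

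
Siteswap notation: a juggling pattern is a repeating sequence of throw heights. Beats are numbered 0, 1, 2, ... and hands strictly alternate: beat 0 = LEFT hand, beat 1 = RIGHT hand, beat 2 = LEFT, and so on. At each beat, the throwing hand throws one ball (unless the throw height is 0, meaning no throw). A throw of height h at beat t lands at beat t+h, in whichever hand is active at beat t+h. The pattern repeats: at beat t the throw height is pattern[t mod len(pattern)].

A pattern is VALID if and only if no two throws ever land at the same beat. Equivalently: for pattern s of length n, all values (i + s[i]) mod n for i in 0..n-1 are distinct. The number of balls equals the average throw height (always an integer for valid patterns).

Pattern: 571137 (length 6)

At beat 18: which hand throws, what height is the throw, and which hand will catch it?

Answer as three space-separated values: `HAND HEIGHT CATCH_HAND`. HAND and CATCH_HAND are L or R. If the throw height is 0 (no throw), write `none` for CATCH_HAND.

Beat 18: 18 mod 2 = 0, so hand = L
Throw height = pattern[18 mod 6] = pattern[0] = 5
Lands at beat 18+5=23, 23 mod 2 = 1, so catch hand = R

Answer: L 5 R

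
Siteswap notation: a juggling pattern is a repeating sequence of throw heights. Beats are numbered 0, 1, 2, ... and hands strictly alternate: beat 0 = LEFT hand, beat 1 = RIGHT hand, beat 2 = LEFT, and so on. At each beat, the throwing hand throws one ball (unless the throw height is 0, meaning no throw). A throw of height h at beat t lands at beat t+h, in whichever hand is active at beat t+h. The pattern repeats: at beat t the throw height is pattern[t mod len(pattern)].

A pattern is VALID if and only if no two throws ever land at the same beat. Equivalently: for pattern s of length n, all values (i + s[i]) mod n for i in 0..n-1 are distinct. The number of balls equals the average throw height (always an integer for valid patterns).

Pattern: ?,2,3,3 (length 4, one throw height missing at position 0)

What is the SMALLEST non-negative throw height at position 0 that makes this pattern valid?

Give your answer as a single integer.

i=0: s[i]=? (unknown)
i=1: (1 + 2) mod 4 = 3
i=2: (2 + 3) mod 4 = 1
i=3: (3 + 3) mod 4 = 2
Known residues: [1, 2, 3]; need a permutation of 0..3, so missing residue r = 0
Need (0 + s) mod 4 = 0; smallest s = (0 - 0) mod 4 = 0

Answer: 0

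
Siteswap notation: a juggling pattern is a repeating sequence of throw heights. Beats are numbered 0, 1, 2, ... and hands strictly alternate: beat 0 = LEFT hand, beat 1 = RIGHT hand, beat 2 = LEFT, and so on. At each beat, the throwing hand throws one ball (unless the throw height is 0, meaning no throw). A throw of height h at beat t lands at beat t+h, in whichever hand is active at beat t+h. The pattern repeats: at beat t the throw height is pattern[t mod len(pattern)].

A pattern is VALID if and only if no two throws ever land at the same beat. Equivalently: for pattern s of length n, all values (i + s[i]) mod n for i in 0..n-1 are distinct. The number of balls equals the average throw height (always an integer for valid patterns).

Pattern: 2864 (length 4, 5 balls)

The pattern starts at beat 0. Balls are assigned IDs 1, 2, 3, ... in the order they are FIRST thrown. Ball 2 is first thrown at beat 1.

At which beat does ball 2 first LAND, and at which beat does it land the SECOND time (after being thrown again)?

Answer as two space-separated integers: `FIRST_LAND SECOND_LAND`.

Beat 0 (L): throw ball1 h=2 -> lands@2:L; in-air after throw: [b1@2:L]
Beat 1 (R): throw ball2 h=8 -> lands@9:R; in-air after throw: [b1@2:L b2@9:R]
Beat 2 (L): throw ball1 h=6 -> lands@8:L; in-air after throw: [b1@8:L b2@9:R]
Beat 3 (R): throw ball3 h=4 -> lands@7:R; in-air after throw: [b3@7:R b1@8:L b2@9:R]
Beat 4 (L): throw ball4 h=2 -> lands@6:L; in-air after throw: [b4@6:L b3@7:R b1@8:L b2@9:R]
Beat 5 (R): throw ball5 h=8 -> lands@13:R; in-air after throw: [b4@6:L b3@7:R b1@8:L b2@9:R b5@13:R]
Beat 6 (L): throw ball4 h=6 -> lands@12:L; in-air after throw: [b3@7:R b1@8:L b2@9:R b4@12:L b5@13:R]
Beat 7 (R): throw ball3 h=4 -> lands@11:R; in-air after throw: [b1@8:L b2@9:R b3@11:R b4@12:L b5@13:R]
Beat 8 (L): throw ball1 h=2 -> lands@10:L; in-air after throw: [b2@9:R b1@10:L b3@11:R b4@12:L b5@13:R]
Beat 9 (R): throw ball2 h=8 -> lands@17:R; in-air after throw: [b1@10:L b3@11:R b4@12:L b5@13:R b2@17:R]
Beat 10 (L): throw ball1 h=6 -> lands@16:L; in-air after throw: [b3@11:R b4@12:L b5@13:R b1@16:L b2@17:R]
Beat 11 (R): throw ball3 h=4 -> lands@15:R; in-air after throw: [b4@12:L b5@13:R b3@15:R b1@16:L b2@17:R]
Beat 12 (L): throw ball4 h=2 -> lands@14:L; in-air after throw: [b5@13:R b4@14:L b3@15:R b1@16:L b2@17:R]
Beat 13 (R): throw ball5 h=8 -> lands@21:R; in-air after throw: [b4@14:L b3@15:R b1@16:L b2@17:R b5@21:R]
Ball 2: thrown@1 h=8 -> first land @9; rethrown@9 h=8 -> second land @17

Answer: 9 17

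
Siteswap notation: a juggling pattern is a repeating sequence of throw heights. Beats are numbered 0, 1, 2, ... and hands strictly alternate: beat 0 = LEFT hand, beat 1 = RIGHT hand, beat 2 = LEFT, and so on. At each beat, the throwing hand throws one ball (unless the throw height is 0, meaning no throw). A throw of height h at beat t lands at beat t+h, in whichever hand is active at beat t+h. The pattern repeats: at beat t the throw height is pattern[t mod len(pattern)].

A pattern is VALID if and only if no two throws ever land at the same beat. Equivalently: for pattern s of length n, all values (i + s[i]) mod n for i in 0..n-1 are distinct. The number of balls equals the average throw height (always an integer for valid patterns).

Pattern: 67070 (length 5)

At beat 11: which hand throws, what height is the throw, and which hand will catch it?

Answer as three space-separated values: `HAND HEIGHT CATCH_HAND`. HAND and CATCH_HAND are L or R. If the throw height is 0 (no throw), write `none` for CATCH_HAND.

Answer: R 7 L

Derivation:
Beat 11: 11 mod 2 = 1, so hand = R
Throw height = pattern[11 mod 5] = pattern[1] = 7
Lands at beat 11+7=18, 18 mod 2 = 0, so catch hand = L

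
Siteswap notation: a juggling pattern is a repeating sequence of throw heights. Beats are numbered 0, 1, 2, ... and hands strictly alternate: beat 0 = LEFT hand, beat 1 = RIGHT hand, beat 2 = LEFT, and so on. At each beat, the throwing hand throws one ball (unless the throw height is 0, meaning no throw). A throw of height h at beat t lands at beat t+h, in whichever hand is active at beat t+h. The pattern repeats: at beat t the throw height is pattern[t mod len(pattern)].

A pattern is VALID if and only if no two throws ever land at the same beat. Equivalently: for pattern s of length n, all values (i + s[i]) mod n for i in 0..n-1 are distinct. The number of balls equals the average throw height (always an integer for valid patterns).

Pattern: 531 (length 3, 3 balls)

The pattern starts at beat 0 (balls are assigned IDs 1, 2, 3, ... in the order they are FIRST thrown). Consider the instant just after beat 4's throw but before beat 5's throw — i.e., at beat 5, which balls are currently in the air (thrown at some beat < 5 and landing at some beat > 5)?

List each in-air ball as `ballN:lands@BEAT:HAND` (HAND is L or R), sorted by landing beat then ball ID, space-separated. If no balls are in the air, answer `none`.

Answer: ball2:lands@7:R ball3:lands@8:L

Derivation:
Beat 0 (L): throw ball1 h=5 -> lands@5:R; in-air after throw: [b1@5:R]
Beat 1 (R): throw ball2 h=3 -> lands@4:L; in-air after throw: [b2@4:L b1@5:R]
Beat 2 (L): throw ball3 h=1 -> lands@3:R; in-air after throw: [b3@3:R b2@4:L b1@5:R]
Beat 3 (R): throw ball3 h=5 -> lands@8:L; in-air after throw: [b2@4:L b1@5:R b3@8:L]
Beat 4 (L): throw ball2 h=3 -> lands@7:R; in-air after throw: [b1@5:R b2@7:R b3@8:L]
Beat 5 (R): throw ball1 h=1 -> lands@6:L; in-air after throw: [b1@6:L b2@7:R b3@8:L]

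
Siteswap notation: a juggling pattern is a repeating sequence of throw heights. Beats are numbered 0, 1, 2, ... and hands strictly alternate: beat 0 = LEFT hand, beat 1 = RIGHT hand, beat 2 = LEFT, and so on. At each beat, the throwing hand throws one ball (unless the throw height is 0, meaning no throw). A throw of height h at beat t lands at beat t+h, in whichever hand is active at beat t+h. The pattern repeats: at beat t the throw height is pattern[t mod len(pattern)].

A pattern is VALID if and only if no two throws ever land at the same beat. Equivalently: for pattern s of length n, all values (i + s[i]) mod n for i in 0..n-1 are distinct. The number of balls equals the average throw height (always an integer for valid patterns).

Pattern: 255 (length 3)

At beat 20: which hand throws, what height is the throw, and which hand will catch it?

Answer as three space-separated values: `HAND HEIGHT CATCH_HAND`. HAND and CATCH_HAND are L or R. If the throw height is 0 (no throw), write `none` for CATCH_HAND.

Beat 20: 20 mod 2 = 0, so hand = L
Throw height = pattern[20 mod 3] = pattern[2] = 5
Lands at beat 20+5=25, 25 mod 2 = 1, so catch hand = R

Answer: L 5 R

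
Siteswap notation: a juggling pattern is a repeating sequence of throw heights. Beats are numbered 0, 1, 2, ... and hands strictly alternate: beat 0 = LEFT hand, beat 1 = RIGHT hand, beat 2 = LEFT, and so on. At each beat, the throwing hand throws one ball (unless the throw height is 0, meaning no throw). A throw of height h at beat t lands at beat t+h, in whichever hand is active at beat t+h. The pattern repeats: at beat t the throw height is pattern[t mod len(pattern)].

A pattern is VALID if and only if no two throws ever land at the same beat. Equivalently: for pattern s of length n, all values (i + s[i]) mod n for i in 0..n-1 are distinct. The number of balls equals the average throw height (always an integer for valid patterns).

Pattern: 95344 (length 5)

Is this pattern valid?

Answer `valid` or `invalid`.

i=0: (i + s[i]) mod n = (0 + 9) mod 5 = 4
i=1: (i + s[i]) mod n = (1 + 5) mod 5 = 1
i=2: (i + s[i]) mod n = (2 + 3) mod 5 = 0
i=3: (i + s[i]) mod n = (3 + 4) mod 5 = 2
i=4: (i + s[i]) mod n = (4 + 4) mod 5 = 3
Residues: [4, 1, 0, 2, 3], distinct: True

Answer: valid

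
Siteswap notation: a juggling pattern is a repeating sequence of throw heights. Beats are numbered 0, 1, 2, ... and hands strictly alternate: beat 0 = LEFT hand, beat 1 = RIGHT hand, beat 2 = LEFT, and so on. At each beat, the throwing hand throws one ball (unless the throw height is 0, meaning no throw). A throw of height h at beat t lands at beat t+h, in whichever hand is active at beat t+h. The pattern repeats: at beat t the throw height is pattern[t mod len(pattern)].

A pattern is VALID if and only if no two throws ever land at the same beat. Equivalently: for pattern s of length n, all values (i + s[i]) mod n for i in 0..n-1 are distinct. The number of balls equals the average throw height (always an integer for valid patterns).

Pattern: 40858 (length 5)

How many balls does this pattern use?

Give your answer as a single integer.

Pattern = [4, 0, 8, 5, 8], length n = 5
  position 0: throw height = 4, running sum = 4
  position 1: throw height = 0, running sum = 4
  position 2: throw height = 8, running sum = 12
  position 3: throw height = 5, running sum = 17
  position 4: throw height = 8, running sum = 25
Total sum = 25; balls = sum / n = 25 / 5 = 5

Answer: 5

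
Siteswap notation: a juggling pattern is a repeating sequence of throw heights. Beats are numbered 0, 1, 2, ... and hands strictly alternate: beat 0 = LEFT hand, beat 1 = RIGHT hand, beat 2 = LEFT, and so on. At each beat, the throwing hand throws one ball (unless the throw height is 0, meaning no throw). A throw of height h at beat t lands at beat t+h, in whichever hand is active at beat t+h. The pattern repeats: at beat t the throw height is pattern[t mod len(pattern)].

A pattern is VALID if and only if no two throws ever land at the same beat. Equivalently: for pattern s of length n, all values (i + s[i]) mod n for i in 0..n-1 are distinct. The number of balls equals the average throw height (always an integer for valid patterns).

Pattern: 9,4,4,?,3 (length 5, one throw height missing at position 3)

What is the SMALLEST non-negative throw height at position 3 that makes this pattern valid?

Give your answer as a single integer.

Answer: 0

Derivation:
i=0: (0 + 9) mod 5 = 4
i=1: (1 + 4) mod 5 = 0
i=2: (2 + 4) mod 5 = 1
i=3: s[i]=? (unknown)
i=4: (4 + 3) mod 5 = 2
Known residues: [0, 1, 2, 4]; need a permutation of 0..4, so missing residue r = 3
Need (3 + s) mod 5 = 3; smallest s = (3 - 3) mod 5 = 0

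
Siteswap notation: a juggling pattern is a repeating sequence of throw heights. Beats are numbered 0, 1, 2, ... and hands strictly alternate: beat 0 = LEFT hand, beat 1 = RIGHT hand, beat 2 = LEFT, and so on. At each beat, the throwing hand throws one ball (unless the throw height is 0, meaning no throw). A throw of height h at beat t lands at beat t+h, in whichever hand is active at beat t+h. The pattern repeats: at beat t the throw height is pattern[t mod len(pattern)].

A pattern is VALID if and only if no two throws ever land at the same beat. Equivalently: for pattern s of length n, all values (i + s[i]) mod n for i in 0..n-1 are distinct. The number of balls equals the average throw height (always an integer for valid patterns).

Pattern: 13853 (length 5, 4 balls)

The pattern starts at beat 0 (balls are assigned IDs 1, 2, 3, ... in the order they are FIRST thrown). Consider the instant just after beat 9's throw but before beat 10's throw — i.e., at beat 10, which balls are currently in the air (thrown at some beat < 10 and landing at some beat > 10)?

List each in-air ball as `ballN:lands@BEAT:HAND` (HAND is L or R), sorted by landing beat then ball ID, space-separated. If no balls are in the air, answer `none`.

Beat 0 (L): throw ball1 h=1 -> lands@1:R; in-air after throw: [b1@1:R]
Beat 1 (R): throw ball1 h=3 -> lands@4:L; in-air after throw: [b1@4:L]
Beat 2 (L): throw ball2 h=8 -> lands@10:L; in-air after throw: [b1@4:L b2@10:L]
Beat 3 (R): throw ball3 h=5 -> lands@8:L; in-air after throw: [b1@4:L b3@8:L b2@10:L]
Beat 4 (L): throw ball1 h=3 -> lands@7:R; in-air after throw: [b1@7:R b3@8:L b2@10:L]
Beat 5 (R): throw ball4 h=1 -> lands@6:L; in-air after throw: [b4@6:L b1@7:R b3@8:L b2@10:L]
Beat 6 (L): throw ball4 h=3 -> lands@9:R; in-air after throw: [b1@7:R b3@8:L b4@9:R b2@10:L]
Beat 7 (R): throw ball1 h=8 -> lands@15:R; in-air after throw: [b3@8:L b4@9:R b2@10:L b1@15:R]
Beat 8 (L): throw ball3 h=5 -> lands@13:R; in-air after throw: [b4@9:R b2@10:L b3@13:R b1@15:R]
Beat 9 (R): throw ball4 h=3 -> lands@12:L; in-air after throw: [b2@10:L b4@12:L b3@13:R b1@15:R]
Beat 10 (L): throw ball2 h=1 -> lands@11:R; in-air after throw: [b2@11:R b4@12:L b3@13:R b1@15:R]

Answer: ball4:lands@12:L ball3:lands@13:R ball1:lands@15:R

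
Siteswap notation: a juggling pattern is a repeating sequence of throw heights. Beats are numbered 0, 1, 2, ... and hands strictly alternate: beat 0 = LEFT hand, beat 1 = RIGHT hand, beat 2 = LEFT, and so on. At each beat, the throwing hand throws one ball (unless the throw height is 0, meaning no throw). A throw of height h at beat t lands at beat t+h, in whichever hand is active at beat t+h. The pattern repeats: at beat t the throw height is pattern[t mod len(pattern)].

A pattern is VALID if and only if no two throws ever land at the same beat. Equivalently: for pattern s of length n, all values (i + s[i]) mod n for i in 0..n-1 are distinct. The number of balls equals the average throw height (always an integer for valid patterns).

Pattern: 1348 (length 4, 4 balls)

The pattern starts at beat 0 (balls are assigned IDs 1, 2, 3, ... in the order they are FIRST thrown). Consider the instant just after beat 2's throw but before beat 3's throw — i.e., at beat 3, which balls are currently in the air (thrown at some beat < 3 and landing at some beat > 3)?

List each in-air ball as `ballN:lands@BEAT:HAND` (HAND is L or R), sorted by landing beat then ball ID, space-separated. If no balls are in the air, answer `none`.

Beat 0 (L): throw ball1 h=1 -> lands@1:R; in-air after throw: [b1@1:R]
Beat 1 (R): throw ball1 h=3 -> lands@4:L; in-air after throw: [b1@4:L]
Beat 2 (L): throw ball2 h=4 -> lands@6:L; in-air after throw: [b1@4:L b2@6:L]
Beat 3 (R): throw ball3 h=8 -> lands@11:R; in-air after throw: [b1@4:L b2@6:L b3@11:R]

Answer: ball1:lands@4:L ball2:lands@6:L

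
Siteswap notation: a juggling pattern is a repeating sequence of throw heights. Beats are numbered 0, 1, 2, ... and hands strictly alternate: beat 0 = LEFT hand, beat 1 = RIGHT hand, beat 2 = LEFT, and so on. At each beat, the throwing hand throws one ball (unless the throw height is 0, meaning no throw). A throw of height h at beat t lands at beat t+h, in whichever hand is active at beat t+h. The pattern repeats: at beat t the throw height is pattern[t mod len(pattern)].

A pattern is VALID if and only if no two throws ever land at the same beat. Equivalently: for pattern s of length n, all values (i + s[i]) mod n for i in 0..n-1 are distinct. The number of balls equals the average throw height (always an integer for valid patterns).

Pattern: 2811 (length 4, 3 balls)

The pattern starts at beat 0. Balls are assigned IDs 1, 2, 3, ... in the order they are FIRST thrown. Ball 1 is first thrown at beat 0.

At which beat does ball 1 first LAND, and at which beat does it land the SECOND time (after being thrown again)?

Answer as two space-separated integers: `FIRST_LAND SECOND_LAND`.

Answer: 2 3

Derivation:
Beat 0 (L): throw ball1 h=2 -> lands@2:L; in-air after throw: [b1@2:L]
Beat 1 (R): throw ball2 h=8 -> lands@9:R; in-air after throw: [b1@2:L b2@9:R]
Beat 2 (L): throw ball1 h=1 -> lands@3:R; in-air after throw: [b1@3:R b2@9:R]
Beat 3 (R): throw ball1 h=1 -> lands@4:L; in-air after throw: [b1@4:L b2@9:R]
Ball 1: thrown@0 h=2 -> first land @2; rethrown@2 h=1 -> second land @3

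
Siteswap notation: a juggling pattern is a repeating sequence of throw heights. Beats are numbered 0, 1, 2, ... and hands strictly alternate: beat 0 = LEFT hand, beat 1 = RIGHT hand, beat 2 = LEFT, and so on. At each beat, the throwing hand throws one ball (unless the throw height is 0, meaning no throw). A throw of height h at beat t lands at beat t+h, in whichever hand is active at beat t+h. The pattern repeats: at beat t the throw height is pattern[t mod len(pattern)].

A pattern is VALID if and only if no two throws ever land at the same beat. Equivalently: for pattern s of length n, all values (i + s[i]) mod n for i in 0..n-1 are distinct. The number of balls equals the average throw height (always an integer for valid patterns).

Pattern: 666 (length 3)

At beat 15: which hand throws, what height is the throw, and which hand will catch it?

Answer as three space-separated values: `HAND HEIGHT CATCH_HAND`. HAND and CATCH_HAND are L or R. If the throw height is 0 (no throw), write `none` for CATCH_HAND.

Beat 15: 15 mod 2 = 1, so hand = R
Throw height = pattern[15 mod 3] = pattern[0] = 6
Lands at beat 15+6=21, 21 mod 2 = 1, so catch hand = R

Answer: R 6 R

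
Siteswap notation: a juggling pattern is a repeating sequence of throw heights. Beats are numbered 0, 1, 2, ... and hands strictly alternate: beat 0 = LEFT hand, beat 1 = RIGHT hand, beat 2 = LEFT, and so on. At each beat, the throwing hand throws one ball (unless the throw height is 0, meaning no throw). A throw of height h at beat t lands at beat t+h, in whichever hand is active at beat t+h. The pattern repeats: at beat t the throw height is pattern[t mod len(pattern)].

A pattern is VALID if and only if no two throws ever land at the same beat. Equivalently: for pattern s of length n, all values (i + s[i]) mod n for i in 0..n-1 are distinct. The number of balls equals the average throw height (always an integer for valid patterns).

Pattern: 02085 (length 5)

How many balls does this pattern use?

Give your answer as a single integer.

Pattern = [0, 2, 0, 8, 5], length n = 5
  position 0: throw height = 0, running sum = 0
  position 1: throw height = 2, running sum = 2
  position 2: throw height = 0, running sum = 2
  position 3: throw height = 8, running sum = 10
  position 4: throw height = 5, running sum = 15
Total sum = 15; balls = sum / n = 15 / 5 = 3

Answer: 3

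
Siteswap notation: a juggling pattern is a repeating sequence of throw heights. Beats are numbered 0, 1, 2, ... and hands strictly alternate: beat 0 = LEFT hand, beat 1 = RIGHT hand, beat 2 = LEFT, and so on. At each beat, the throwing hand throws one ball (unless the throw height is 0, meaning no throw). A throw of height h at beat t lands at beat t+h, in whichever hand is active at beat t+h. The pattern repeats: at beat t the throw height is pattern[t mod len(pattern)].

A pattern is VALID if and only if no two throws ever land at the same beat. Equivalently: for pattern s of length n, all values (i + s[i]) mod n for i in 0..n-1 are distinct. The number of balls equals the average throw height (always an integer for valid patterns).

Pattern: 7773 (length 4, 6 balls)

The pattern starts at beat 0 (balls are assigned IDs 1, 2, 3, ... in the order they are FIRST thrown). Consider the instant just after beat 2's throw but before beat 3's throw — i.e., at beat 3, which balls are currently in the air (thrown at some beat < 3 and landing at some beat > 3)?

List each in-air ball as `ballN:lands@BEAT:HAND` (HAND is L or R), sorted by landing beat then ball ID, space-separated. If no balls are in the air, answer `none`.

Beat 0 (L): throw ball1 h=7 -> lands@7:R; in-air after throw: [b1@7:R]
Beat 1 (R): throw ball2 h=7 -> lands@8:L; in-air after throw: [b1@7:R b2@8:L]
Beat 2 (L): throw ball3 h=7 -> lands@9:R; in-air after throw: [b1@7:R b2@8:L b3@9:R]
Beat 3 (R): throw ball4 h=3 -> lands@6:L; in-air after throw: [b4@6:L b1@7:R b2@8:L b3@9:R]

Answer: ball1:lands@7:R ball2:lands@8:L ball3:lands@9:R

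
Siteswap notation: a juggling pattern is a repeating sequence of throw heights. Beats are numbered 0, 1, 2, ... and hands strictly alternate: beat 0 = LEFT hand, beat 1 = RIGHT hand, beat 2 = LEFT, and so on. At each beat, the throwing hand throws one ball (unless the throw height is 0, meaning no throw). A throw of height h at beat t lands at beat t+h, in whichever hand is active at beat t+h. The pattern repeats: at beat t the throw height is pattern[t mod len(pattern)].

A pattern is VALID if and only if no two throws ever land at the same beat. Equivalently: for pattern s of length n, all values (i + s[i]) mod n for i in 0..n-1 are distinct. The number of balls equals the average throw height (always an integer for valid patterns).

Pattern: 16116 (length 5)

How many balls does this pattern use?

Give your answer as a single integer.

Pattern = [1, 6, 1, 1, 6], length n = 5
  position 0: throw height = 1, running sum = 1
  position 1: throw height = 6, running sum = 7
  position 2: throw height = 1, running sum = 8
  position 3: throw height = 1, running sum = 9
  position 4: throw height = 6, running sum = 15
Total sum = 15; balls = sum / n = 15 / 5 = 3

Answer: 3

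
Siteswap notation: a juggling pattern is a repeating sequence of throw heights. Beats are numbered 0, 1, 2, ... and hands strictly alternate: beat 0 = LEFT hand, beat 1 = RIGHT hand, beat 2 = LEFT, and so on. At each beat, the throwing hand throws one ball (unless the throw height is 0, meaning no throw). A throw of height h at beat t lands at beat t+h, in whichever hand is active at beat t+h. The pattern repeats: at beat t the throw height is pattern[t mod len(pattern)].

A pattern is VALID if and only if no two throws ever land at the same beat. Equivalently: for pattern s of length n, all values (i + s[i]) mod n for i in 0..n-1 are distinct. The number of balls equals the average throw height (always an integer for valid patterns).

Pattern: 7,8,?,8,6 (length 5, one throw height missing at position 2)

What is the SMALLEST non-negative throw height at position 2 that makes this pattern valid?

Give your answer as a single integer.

i=0: (0 + 7) mod 5 = 2
i=1: (1 + 8) mod 5 = 4
i=2: s[i]=? (unknown)
i=3: (3 + 8) mod 5 = 1
i=4: (4 + 6) mod 5 = 0
Known residues: [0, 1, 2, 4]; need a permutation of 0..4, so missing residue r = 3
Need (2 + s) mod 5 = 3; smallest s = (3 - 2) mod 5 = 1

Answer: 1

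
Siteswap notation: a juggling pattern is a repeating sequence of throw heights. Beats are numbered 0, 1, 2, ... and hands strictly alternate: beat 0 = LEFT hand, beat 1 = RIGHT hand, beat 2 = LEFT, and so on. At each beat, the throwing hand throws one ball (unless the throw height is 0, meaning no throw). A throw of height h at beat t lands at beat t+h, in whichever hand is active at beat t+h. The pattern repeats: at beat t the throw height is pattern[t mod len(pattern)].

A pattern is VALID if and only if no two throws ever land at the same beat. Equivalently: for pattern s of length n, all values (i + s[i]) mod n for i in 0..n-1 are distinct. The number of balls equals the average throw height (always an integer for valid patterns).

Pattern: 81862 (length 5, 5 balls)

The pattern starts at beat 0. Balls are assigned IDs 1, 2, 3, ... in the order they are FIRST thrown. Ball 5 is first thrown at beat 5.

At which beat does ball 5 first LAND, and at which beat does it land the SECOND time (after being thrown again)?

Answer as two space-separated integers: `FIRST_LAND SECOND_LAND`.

Beat 0 (L): throw ball1 h=8 -> lands@8:L; in-air after throw: [b1@8:L]
Beat 1 (R): throw ball2 h=1 -> lands@2:L; in-air after throw: [b2@2:L b1@8:L]
Beat 2 (L): throw ball2 h=8 -> lands@10:L; in-air after throw: [b1@8:L b2@10:L]
Beat 3 (R): throw ball3 h=6 -> lands@9:R; in-air after throw: [b1@8:L b3@9:R b2@10:L]
Beat 4 (L): throw ball4 h=2 -> lands@6:L; in-air after throw: [b4@6:L b1@8:L b3@9:R b2@10:L]
Beat 5 (R): throw ball5 h=8 -> lands@13:R; in-air after throw: [b4@6:L b1@8:L b3@9:R b2@10:L b5@13:R]
Beat 6 (L): throw ball4 h=1 -> lands@7:R; in-air after throw: [b4@7:R b1@8:L b3@9:R b2@10:L b5@13:R]
Beat 7 (R): throw ball4 h=8 -> lands@15:R; in-air after throw: [b1@8:L b3@9:R b2@10:L b5@13:R b4@15:R]
Beat 8 (L): throw ball1 h=6 -> lands@14:L; in-air after throw: [b3@9:R b2@10:L b5@13:R b1@14:L b4@15:R]
Beat 9 (R): throw ball3 h=2 -> lands@11:R; in-air after throw: [b2@10:L b3@11:R b5@13:R b1@14:L b4@15:R]
Beat 10 (L): throw ball2 h=8 -> lands@18:L; in-air after throw: [b3@11:R b5@13:R b1@14:L b4@15:R b2@18:L]
Beat 11 (R): throw ball3 h=1 -> lands@12:L; in-air after throw: [b3@12:L b5@13:R b1@14:L b4@15:R b2@18:L]
Beat 12 (L): throw ball3 h=8 -> lands@20:L; in-air after throw: [b5@13:R b1@14:L b4@15:R b2@18:L b3@20:L]
Beat 13 (R): throw ball5 h=6 -> lands@19:R; in-air after throw: [b1@14:L b4@15:R b2@18:L b5@19:R b3@20:L]
Beat 14 (L): throw ball1 h=2 -> lands@16:L; in-air after throw: [b4@15:R b1@16:L b2@18:L b5@19:R b3@20:L]
Beat 15 (R): throw ball4 h=8 -> lands@23:R; in-air after throw: [b1@16:L b2@18:L b5@19:R b3@20:L b4@23:R]
Beat 16 (L): throw ball1 h=1 -> lands@17:R; in-air after throw: [b1@17:R b2@18:L b5@19:R b3@20:L b4@23:R]
Ball 5: thrown@5 h=8 -> first land @13; rethrown@13 h=6 -> second land @19

Answer: 13 19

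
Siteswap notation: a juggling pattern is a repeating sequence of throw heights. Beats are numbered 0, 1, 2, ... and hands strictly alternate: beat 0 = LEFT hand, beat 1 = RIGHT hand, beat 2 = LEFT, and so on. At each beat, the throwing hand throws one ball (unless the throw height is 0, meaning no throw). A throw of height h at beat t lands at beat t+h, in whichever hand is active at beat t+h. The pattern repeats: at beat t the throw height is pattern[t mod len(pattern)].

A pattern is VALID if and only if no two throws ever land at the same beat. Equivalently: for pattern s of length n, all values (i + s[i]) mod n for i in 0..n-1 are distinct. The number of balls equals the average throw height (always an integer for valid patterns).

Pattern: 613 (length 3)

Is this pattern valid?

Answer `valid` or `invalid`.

Answer: invalid

Derivation:
i=0: (i + s[i]) mod n = (0 + 6) mod 3 = 0
i=1: (i + s[i]) mod n = (1 + 1) mod 3 = 2
i=2: (i + s[i]) mod n = (2 + 3) mod 3 = 2
Residues: [0, 2, 2], distinct: False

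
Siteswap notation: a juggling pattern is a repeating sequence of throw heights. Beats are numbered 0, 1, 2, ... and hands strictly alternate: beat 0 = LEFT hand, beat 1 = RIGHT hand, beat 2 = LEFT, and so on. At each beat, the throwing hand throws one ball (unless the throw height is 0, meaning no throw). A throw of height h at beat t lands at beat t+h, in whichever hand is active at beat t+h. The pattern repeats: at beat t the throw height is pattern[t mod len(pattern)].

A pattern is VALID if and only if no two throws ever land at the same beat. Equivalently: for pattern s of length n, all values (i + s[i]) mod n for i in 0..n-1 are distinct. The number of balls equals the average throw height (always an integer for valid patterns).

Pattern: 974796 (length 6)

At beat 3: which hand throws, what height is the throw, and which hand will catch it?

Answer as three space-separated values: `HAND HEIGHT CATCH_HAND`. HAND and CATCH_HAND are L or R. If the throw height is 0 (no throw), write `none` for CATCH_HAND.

Answer: R 7 L

Derivation:
Beat 3: 3 mod 2 = 1, so hand = R
Throw height = pattern[3 mod 6] = pattern[3] = 7
Lands at beat 3+7=10, 10 mod 2 = 0, so catch hand = L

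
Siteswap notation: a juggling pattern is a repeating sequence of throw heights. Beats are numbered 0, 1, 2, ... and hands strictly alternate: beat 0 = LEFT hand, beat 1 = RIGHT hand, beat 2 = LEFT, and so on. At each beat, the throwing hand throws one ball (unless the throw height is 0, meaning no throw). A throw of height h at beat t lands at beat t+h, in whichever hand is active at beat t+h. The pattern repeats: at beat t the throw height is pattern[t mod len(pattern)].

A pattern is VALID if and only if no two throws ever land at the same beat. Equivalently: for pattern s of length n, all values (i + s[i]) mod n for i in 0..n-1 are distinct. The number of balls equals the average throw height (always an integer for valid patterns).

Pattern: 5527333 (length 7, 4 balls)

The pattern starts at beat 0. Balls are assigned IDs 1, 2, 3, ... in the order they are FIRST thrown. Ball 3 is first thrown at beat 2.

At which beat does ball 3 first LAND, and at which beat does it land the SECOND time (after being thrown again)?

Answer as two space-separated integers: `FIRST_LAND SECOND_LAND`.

Beat 0 (L): throw ball1 h=5 -> lands@5:R; in-air after throw: [b1@5:R]
Beat 1 (R): throw ball2 h=5 -> lands@6:L; in-air after throw: [b1@5:R b2@6:L]
Beat 2 (L): throw ball3 h=2 -> lands@4:L; in-air after throw: [b3@4:L b1@5:R b2@6:L]
Beat 3 (R): throw ball4 h=7 -> lands@10:L; in-air after throw: [b3@4:L b1@5:R b2@6:L b4@10:L]
Beat 4 (L): throw ball3 h=3 -> lands@7:R; in-air after throw: [b1@5:R b2@6:L b3@7:R b4@10:L]
Beat 5 (R): throw ball1 h=3 -> lands@8:L; in-air after throw: [b2@6:L b3@7:R b1@8:L b4@10:L]
Beat 6 (L): throw ball2 h=3 -> lands@9:R; in-air after throw: [b3@7:R b1@8:L b2@9:R b4@10:L]
Beat 7 (R): throw ball3 h=5 -> lands@12:L; in-air after throw: [b1@8:L b2@9:R b4@10:L b3@12:L]
Ball 3: thrown@2 h=2 -> first land @4; rethrown@4 h=3 -> second land @7

Answer: 4 7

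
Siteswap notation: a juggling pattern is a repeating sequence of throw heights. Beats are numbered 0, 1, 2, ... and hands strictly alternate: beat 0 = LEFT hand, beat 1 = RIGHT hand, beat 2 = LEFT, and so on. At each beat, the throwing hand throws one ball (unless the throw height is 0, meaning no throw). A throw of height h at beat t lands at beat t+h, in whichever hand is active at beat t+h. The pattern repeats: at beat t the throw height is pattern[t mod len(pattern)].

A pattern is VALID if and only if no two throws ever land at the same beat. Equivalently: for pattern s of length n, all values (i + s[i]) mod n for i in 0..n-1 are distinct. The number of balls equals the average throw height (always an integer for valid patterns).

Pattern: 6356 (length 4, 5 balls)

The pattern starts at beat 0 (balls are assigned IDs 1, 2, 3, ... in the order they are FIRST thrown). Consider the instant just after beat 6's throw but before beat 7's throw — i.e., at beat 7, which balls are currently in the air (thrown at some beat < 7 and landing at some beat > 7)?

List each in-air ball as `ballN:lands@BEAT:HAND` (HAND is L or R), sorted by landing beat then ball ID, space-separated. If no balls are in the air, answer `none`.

Beat 0 (L): throw ball1 h=6 -> lands@6:L; in-air after throw: [b1@6:L]
Beat 1 (R): throw ball2 h=3 -> lands@4:L; in-air after throw: [b2@4:L b1@6:L]
Beat 2 (L): throw ball3 h=5 -> lands@7:R; in-air after throw: [b2@4:L b1@6:L b3@7:R]
Beat 3 (R): throw ball4 h=6 -> lands@9:R; in-air after throw: [b2@4:L b1@6:L b3@7:R b4@9:R]
Beat 4 (L): throw ball2 h=6 -> lands@10:L; in-air after throw: [b1@6:L b3@7:R b4@9:R b2@10:L]
Beat 5 (R): throw ball5 h=3 -> lands@8:L; in-air after throw: [b1@6:L b3@7:R b5@8:L b4@9:R b2@10:L]
Beat 6 (L): throw ball1 h=5 -> lands@11:R; in-air after throw: [b3@7:R b5@8:L b4@9:R b2@10:L b1@11:R]
Beat 7 (R): throw ball3 h=6 -> lands@13:R; in-air after throw: [b5@8:L b4@9:R b2@10:L b1@11:R b3@13:R]

Answer: ball5:lands@8:L ball4:lands@9:R ball2:lands@10:L ball1:lands@11:R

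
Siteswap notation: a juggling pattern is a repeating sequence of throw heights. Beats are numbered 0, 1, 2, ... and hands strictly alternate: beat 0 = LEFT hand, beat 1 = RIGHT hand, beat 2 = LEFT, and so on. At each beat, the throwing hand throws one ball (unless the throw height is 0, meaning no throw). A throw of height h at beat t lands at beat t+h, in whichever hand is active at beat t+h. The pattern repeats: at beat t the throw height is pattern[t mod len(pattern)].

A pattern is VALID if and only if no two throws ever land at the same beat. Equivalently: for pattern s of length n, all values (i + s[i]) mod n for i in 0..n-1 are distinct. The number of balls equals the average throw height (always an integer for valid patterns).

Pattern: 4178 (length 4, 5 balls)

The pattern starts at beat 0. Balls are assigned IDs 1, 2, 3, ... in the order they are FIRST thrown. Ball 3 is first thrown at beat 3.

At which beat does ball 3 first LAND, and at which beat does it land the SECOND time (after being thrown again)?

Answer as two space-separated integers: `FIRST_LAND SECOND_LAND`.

Beat 0 (L): throw ball1 h=4 -> lands@4:L; in-air after throw: [b1@4:L]
Beat 1 (R): throw ball2 h=1 -> lands@2:L; in-air after throw: [b2@2:L b1@4:L]
Beat 2 (L): throw ball2 h=7 -> lands@9:R; in-air after throw: [b1@4:L b2@9:R]
Beat 3 (R): throw ball3 h=8 -> lands@11:R; in-air after throw: [b1@4:L b2@9:R b3@11:R]
Beat 4 (L): throw ball1 h=4 -> lands@8:L; in-air after throw: [b1@8:L b2@9:R b3@11:R]
Beat 5 (R): throw ball4 h=1 -> lands@6:L; in-air after throw: [b4@6:L b1@8:L b2@9:R b3@11:R]
Beat 6 (L): throw ball4 h=7 -> lands@13:R; in-air after throw: [b1@8:L b2@9:R b3@11:R b4@13:R]
Beat 7 (R): throw ball5 h=8 -> lands@15:R; in-air after throw: [b1@8:L b2@9:R b3@11:R b4@13:R b5@15:R]
Beat 8 (L): throw ball1 h=4 -> lands@12:L; in-air after throw: [b2@9:R b3@11:R b1@12:L b4@13:R b5@15:R]
Beat 9 (R): throw ball2 h=1 -> lands@10:L; in-air after throw: [b2@10:L b3@11:R b1@12:L b4@13:R b5@15:R]
Beat 10 (L): throw ball2 h=7 -> lands@17:R; in-air after throw: [b3@11:R b1@12:L b4@13:R b5@15:R b2@17:R]
Beat 11 (R): throw ball3 h=8 -> lands@19:R; in-air after throw: [b1@12:L b4@13:R b5@15:R b2@17:R b3@19:R]
Beat 12 (L): throw ball1 h=4 -> lands@16:L; in-air after throw: [b4@13:R b5@15:R b1@16:L b2@17:R b3@19:R]
Beat 13 (R): throw ball4 h=1 -> lands@14:L; in-air after throw: [b4@14:L b5@15:R b1@16:L b2@17:R b3@19:R]
Beat 14 (L): throw ball4 h=7 -> lands@21:R; in-air after throw: [b5@15:R b1@16:L b2@17:R b3@19:R b4@21:R]
Beat 15 (R): throw ball5 h=8 -> lands@23:R; in-air after throw: [b1@16:L b2@17:R b3@19:R b4@21:R b5@23:R]
Ball 3: thrown@3 h=8 -> first land @11; rethrown@11 h=8 -> second land @19

Answer: 11 19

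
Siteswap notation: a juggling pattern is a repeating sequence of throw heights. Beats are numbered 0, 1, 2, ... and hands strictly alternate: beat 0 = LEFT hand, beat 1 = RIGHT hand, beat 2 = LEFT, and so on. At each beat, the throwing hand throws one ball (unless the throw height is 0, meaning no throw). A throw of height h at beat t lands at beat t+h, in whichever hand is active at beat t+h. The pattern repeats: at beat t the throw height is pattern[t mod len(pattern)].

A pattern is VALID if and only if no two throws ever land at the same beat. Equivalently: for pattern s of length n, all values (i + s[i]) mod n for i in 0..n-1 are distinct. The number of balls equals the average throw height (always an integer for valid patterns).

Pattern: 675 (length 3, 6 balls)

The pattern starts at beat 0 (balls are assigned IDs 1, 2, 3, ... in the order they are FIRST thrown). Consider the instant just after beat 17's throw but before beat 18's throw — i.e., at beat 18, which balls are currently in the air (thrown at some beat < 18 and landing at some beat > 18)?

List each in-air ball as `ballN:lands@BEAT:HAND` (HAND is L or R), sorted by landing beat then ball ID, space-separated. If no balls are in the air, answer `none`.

Beat 0 (L): throw ball1 h=6 -> lands@6:L; in-air after throw: [b1@6:L]
Beat 1 (R): throw ball2 h=7 -> lands@8:L; in-air after throw: [b1@6:L b2@8:L]
Beat 2 (L): throw ball3 h=5 -> lands@7:R; in-air after throw: [b1@6:L b3@7:R b2@8:L]
Beat 3 (R): throw ball4 h=6 -> lands@9:R; in-air after throw: [b1@6:L b3@7:R b2@8:L b4@9:R]
Beat 4 (L): throw ball5 h=7 -> lands@11:R; in-air after throw: [b1@6:L b3@7:R b2@8:L b4@9:R b5@11:R]
Beat 5 (R): throw ball6 h=5 -> lands@10:L; in-air after throw: [b1@6:L b3@7:R b2@8:L b4@9:R b6@10:L b5@11:R]
Beat 6 (L): throw ball1 h=6 -> lands@12:L; in-air after throw: [b3@7:R b2@8:L b4@9:R b6@10:L b5@11:R b1@12:L]
Beat 7 (R): throw ball3 h=7 -> lands@14:L; in-air after throw: [b2@8:L b4@9:R b6@10:L b5@11:R b1@12:L b3@14:L]
Beat 8 (L): throw ball2 h=5 -> lands@13:R; in-air after throw: [b4@9:R b6@10:L b5@11:R b1@12:L b2@13:R b3@14:L]
Beat 9 (R): throw ball4 h=6 -> lands@15:R; in-air after throw: [b6@10:L b5@11:R b1@12:L b2@13:R b3@14:L b4@15:R]
Beat 10 (L): throw ball6 h=7 -> lands@17:R; in-air after throw: [b5@11:R b1@12:L b2@13:R b3@14:L b4@15:R b6@17:R]
Beat 11 (R): throw ball5 h=5 -> lands@16:L; in-air after throw: [b1@12:L b2@13:R b3@14:L b4@15:R b5@16:L b6@17:R]
Beat 12 (L): throw ball1 h=6 -> lands@18:L; in-air after throw: [b2@13:R b3@14:L b4@15:R b5@16:L b6@17:R b1@18:L]
Beat 13 (R): throw ball2 h=7 -> lands@20:L; in-air after throw: [b3@14:L b4@15:R b5@16:L b6@17:R b1@18:L b2@20:L]
Beat 14 (L): throw ball3 h=5 -> lands@19:R; in-air after throw: [b4@15:R b5@16:L b6@17:R b1@18:L b3@19:R b2@20:L]
Beat 15 (R): throw ball4 h=6 -> lands@21:R; in-air after throw: [b5@16:L b6@17:R b1@18:L b3@19:R b2@20:L b4@21:R]
Beat 16 (L): throw ball5 h=7 -> lands@23:R; in-air after throw: [b6@17:R b1@18:L b3@19:R b2@20:L b4@21:R b5@23:R]
Beat 17 (R): throw ball6 h=5 -> lands@22:L; in-air after throw: [b1@18:L b3@19:R b2@20:L b4@21:R b6@22:L b5@23:R]
Beat 18 (L): throw ball1 h=6 -> lands@24:L; in-air after throw: [b3@19:R b2@20:L b4@21:R b6@22:L b5@23:R b1@24:L]

Answer: ball3:lands@19:R ball2:lands@20:L ball4:lands@21:R ball6:lands@22:L ball5:lands@23:R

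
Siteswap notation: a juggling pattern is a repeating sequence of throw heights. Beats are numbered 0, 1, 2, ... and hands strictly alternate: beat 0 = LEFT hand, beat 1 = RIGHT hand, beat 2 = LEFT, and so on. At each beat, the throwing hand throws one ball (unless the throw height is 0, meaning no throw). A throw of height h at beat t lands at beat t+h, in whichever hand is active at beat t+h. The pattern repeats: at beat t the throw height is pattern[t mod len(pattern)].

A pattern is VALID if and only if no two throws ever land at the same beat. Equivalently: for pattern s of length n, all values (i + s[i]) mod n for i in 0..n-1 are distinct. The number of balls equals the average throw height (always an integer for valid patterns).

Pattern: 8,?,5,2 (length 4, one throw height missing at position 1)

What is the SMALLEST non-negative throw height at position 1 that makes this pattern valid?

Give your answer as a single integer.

Answer: 1

Derivation:
i=0: (0 + 8) mod 4 = 0
i=1: s[i]=? (unknown)
i=2: (2 + 5) mod 4 = 3
i=3: (3 + 2) mod 4 = 1
Known residues: [0, 1, 3]; need a permutation of 0..3, so missing residue r = 2
Need (1 + s) mod 4 = 2; smallest s = (2 - 1) mod 4 = 1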